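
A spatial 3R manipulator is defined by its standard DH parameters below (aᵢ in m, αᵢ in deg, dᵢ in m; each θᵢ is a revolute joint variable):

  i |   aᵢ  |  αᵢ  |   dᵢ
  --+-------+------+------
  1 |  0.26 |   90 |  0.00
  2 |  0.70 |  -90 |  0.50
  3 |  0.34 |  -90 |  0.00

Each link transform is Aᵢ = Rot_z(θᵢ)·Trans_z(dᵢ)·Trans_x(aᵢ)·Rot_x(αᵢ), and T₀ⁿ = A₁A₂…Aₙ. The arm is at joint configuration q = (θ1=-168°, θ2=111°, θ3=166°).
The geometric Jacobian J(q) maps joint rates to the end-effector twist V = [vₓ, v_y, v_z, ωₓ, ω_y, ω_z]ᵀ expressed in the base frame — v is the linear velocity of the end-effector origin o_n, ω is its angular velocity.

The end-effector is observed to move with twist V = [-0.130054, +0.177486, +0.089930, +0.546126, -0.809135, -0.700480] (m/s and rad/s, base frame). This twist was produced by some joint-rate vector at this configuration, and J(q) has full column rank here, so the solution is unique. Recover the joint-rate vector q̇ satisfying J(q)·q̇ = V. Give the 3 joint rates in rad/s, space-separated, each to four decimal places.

o_n = [-0.2114, 0.3821, 0.3455]
J₁: ẑ×o_n = [-0.3821, -0.2114, 0.0000], ω = ẑ
J2: z=[-0.2079, 0.9781, 0.0000] o=[-0.2543, -0.0541, 0.0000] → [0.3380, 0.0718, -0.1326, -0.2079, 0.9781, 0.0000]
J3: z=[0.9132, 0.1941, -0.3584] o=[-0.1129, 0.4872, 0.6535] → [-0.0974, 0.3166, -0.0768, 0.9132, 0.1941, -0.3584]
q̇ = J⁺·V = [-0.5600, -0.9050, 0.3920]

-0.5600 -0.9050 0.3920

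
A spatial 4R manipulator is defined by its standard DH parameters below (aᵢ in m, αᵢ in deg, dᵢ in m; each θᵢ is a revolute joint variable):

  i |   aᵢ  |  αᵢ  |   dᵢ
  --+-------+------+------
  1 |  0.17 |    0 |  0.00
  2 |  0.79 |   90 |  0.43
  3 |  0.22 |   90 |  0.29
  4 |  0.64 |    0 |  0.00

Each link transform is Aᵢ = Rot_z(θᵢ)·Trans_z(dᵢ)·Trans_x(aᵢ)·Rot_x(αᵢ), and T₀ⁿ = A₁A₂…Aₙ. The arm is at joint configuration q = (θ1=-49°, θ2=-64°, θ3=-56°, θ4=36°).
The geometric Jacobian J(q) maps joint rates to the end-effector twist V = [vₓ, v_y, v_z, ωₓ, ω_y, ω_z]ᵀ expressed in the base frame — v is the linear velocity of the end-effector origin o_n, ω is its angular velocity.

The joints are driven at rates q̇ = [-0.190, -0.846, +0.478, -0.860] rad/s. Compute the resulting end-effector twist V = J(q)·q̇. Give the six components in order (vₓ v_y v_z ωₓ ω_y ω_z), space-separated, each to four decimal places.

o_n = [-0.9716, -0.9750, -0.1816]
J₁: ẑ×o_n = [0.9750, -0.9716, 0.0000], ω = ẑ
J2: z=[0.0000, 0.0000, 1.0000] o=[0.1115, -0.1283, 0.0000] → [0.8467, -1.0831, 0.0000, 0.0000, 0.0000, 1.0000]
J3: z=[-0.9205, 0.3907, 0.0000] o=[-0.1971, -0.8555, 0.4300] → [-0.2390, -0.5630, 0.4126, -0.9205, 0.3907, 0.0000]
J4: z=[0.3239, 0.7631, -0.5592] o=[-0.5122, -0.8554, 0.2476] → [-0.3944, 0.3959, 0.3119, 0.3239, 0.7631, -0.5592]
V = J·q̇ = [-0.6766, 0.4913, -0.0710, -0.7186, -0.4695, -0.5551]

-0.6766 0.4913 -0.0710 -0.7186 -0.4695 -0.5551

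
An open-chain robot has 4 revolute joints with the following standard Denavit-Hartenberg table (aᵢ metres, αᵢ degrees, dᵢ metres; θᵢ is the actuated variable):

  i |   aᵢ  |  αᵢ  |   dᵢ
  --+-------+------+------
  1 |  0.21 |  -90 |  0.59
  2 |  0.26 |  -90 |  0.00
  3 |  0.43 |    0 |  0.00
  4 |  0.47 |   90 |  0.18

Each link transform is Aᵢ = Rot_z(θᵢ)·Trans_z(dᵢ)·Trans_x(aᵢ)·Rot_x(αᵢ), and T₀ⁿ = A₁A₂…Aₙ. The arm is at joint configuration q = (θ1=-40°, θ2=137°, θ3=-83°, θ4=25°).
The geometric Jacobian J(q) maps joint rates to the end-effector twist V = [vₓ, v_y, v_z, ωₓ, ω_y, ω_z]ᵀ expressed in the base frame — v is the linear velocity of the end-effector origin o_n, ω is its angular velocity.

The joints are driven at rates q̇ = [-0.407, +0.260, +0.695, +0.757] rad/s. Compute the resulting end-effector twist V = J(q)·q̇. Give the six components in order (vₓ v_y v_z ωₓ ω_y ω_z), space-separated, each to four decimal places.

-0.4544 0.0335 -0.4583 -0.5915 0.8357 0.6549

o_n = [0.2828, 0.8401, 0.3387]
J₁: ẑ×o_n = [-0.8401, 0.2828, 0.0000], ω = ẑ
J2: z=[0.6428, 0.7660, 0.0000] o=[0.1609, -0.1350, 0.5900] → [-0.1925, 0.1615, 0.5334, 0.6428, 0.7660, 0.0000]
J3: z=[-0.5224, 0.4384, 0.7314] o=[0.0152, -0.0128, 0.4127] → [-0.6562, 0.1571, -0.5629, -0.5224, 0.4384, 0.7314]
J4: z=[-0.5224, 0.4384, 0.7314] o=[0.2602, 0.3388, 0.3769] → [-0.3834, -0.0034, -0.2718, -0.5224, 0.4384, 0.7314]
V = J·q̇ = [-0.4544, 0.0335, -0.4583, -0.5915, 0.8357, 0.6549]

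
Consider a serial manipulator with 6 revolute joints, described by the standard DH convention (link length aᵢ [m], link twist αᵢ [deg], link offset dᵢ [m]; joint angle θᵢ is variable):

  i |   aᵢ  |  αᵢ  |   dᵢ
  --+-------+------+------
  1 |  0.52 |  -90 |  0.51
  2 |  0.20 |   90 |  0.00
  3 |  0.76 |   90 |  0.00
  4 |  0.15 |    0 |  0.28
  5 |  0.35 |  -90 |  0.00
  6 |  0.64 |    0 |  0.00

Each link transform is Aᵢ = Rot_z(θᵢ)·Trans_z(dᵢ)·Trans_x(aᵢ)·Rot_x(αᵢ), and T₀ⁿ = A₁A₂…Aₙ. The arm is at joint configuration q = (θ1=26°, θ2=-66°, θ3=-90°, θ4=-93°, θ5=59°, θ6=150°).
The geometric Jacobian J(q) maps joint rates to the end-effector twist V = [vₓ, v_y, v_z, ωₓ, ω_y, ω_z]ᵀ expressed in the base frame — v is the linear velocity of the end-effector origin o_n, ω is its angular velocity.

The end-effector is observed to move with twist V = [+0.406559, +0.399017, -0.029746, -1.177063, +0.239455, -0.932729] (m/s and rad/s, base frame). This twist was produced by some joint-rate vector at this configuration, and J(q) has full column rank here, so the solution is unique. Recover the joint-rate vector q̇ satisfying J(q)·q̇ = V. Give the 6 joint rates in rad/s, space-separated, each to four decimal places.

0.1700 0.7670 0.3690 0.8090 0.5860 0.0640

o_n = [0.8398, -0.2388, 0.7148]
J₁: ẑ×o_n = [0.2388, 0.8398, -0.0000], ω = ẑ
J2: z=[-0.4384, 0.8988, 0.0000] o=[0.4674, 0.2280, 0.5100] → [0.1841, 0.0898, -0.1301, -0.4384, 0.8988, 0.0000]
J3: z=[-0.8211, -0.4005, 0.4067] o=[0.5405, 0.2636, 0.6927] → [0.1955, 0.1399, 0.5324, -0.8211, -0.4005, 0.4067]
J4: z=[-0.3656, -0.1783, -0.9135] o=[0.8736, -0.4195, 0.6927] → [0.1611, 0.0390, -0.0721, -0.3656, -0.1783, -0.9135]
J5: z=[-0.3656, -0.1783, -0.9135] o=[0.8908, -0.4024, 0.3760] → [0.0890, 0.1705, -0.0689, -0.3656, -0.1783, -0.9135]
J6: z=[-0.4356, -0.8346, 0.3372] o=[1.1787, -0.5848, 0.2964] → [-0.4658, 0.0680, -0.4336, -0.4356, -0.8346, 0.3372]
q̇ = J⁺·V = [0.1700, 0.7670, 0.3690, 0.8090, 0.5860, 0.0640]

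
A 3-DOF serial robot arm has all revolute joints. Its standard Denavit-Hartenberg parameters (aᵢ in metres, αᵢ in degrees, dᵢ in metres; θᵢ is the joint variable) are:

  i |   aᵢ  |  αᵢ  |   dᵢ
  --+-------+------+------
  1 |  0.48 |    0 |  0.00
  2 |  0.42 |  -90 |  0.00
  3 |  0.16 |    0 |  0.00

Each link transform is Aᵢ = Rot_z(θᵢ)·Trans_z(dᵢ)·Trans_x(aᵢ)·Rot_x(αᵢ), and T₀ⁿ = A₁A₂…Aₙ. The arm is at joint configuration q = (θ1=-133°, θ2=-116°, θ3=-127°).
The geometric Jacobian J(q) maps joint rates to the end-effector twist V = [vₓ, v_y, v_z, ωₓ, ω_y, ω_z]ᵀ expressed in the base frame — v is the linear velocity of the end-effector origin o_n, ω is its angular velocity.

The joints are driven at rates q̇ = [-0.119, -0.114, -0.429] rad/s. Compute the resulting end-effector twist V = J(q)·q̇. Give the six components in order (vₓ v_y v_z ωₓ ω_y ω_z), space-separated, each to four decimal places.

o_n = [-0.4434, -0.0488, 0.1278]
J₁: ẑ×o_n = [0.0488, -0.4434, 0.0000], ω = ẑ
J2: z=[0.0000, 0.0000, 1.0000] o=[-0.3274, -0.3510, 0.0000] → [-0.3022, -0.1160, 0.0000, 0.0000, 0.0000, 1.0000]
J3: z=[-0.9336, -0.3584, 0.0000] o=[-0.4779, 0.0411, 0.0000] → [-0.0458, 0.1193, 0.0963, -0.9336, -0.3584, 0.0000]
V = J·q̇ = [0.0483, 0.0148, -0.0413, 0.4005, 0.1537, -0.2330]

0.0483 0.0148 -0.0413 0.4005 0.1537 -0.2330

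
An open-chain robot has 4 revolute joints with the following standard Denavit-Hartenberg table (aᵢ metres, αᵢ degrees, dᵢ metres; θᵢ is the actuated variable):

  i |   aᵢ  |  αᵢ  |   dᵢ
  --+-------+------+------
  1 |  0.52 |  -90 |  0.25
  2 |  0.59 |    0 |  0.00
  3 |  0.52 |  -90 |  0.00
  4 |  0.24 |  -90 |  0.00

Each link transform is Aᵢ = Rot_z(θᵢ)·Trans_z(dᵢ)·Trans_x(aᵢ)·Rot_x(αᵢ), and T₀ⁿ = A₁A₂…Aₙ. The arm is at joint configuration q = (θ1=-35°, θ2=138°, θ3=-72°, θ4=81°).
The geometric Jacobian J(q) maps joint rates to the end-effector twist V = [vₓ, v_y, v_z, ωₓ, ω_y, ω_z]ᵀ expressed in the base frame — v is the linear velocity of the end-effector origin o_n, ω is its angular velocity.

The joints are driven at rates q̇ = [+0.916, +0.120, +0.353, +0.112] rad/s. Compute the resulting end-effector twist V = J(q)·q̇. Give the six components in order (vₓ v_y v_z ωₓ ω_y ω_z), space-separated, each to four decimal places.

0.0924 0.2749 -0.0304 0.1875 0.4461 0.8704

o_n = [0.1166, -0.3710, -0.6541]
J₁: ẑ×o_n = [0.3710, 0.1166, -0.0000], ω = ẑ
J2: z=[0.5736, 0.8192, 0.0000] o=[0.4260, -0.2983, 0.2500] → [-0.7406, 0.5186, 0.2117, 0.5736, 0.8192, 0.0000]
J3: z=[0.5736, 0.8192, 0.0000] o=[0.0668, -0.0468, -0.1448] → [-0.4172, 0.2921, -0.2268, 0.5736, 0.8192, 0.0000]
J4: z=[-0.7483, 0.5240, -0.4067] o=[0.2401, -0.1681, -0.6198] → [-0.1005, 0.0245, 0.2166, -0.7483, 0.5240, -0.4067]
V = J·q̇ = [0.0924, 0.2749, -0.0304, 0.1875, 0.4461, 0.8704]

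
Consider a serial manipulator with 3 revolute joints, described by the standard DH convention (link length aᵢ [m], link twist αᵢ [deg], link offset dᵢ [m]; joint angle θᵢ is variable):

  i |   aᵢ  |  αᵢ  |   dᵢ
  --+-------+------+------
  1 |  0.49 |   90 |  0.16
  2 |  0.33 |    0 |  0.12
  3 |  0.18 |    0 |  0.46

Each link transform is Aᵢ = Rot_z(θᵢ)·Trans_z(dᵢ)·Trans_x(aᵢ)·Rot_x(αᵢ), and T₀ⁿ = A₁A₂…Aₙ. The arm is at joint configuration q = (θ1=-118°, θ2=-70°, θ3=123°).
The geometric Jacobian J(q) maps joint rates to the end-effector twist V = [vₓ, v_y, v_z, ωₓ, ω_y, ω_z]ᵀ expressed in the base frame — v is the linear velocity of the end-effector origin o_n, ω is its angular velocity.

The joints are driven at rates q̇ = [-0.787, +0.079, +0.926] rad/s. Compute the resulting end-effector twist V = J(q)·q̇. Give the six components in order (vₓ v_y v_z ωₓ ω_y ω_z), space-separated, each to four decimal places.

o_n = [-0.8460, -0.3557, -0.0063]
J₁: ẑ×o_n = [0.3557, -0.8460, 0.0000], ω = ẑ
J2: z=[-0.8829, 0.4695, 0.0000] o=[-0.2300, -0.4326, 0.1600] → [-0.0781, -0.1469, 0.2212, -0.8829, 0.4695, 0.0000]
J3: z=[-0.8829, 0.4695, 0.0000] o=[-0.3890, -0.4760, -0.1501] → [0.0675, 0.1269, 0.1083, -0.8829, 0.4695, 0.0000]
V = J·q̇ = [-0.2236, 0.7717, 0.1178, -0.8874, 0.4718, -0.7870]

-0.2236 0.7717 0.1178 -0.8874 0.4718 -0.7870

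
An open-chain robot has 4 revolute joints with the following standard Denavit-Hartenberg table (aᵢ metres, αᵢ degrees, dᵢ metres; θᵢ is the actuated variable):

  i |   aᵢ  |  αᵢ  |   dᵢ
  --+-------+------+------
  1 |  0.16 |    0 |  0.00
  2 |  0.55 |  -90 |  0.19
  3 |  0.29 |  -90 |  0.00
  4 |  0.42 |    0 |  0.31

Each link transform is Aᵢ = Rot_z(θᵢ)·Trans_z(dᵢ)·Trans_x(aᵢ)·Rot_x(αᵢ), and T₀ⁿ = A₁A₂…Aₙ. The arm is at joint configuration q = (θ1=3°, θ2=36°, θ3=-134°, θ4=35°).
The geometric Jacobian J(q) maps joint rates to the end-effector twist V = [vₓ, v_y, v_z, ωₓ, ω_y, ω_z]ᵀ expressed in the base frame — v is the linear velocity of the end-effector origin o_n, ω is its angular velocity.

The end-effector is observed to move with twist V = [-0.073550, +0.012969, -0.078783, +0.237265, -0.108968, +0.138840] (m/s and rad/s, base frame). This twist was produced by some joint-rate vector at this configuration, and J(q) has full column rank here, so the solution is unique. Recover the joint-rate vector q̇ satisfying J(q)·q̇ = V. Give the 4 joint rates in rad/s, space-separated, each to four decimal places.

0.7940 -0.7670 -0.2340 0.1610

o_n = [0.5698, 0.0304, 0.8614]
J₁: ẑ×o_n = [-0.0304, 0.5698, 0.0000], ω = ẑ
J2: z=[0.0000, 0.0000, 1.0000] o=[0.1598, 0.0084, 0.0000] → [-0.0221, 0.4100, 0.0000, 0.0000, 0.0000, 1.0000]
J3: z=[-0.6293, 0.7771, 0.0000] o=[0.5872, 0.3545, 0.1900] → [0.5218, 0.4225, 0.2174, -0.6293, 0.7771, 0.0000]
J4: z=[0.5590, 0.4527, 0.6947] o=[0.4307, 0.2277, 0.3986] → [0.3466, -0.1621, -0.1733, 0.5590, 0.4527, 0.6947]
q̇ = J⁺·V = [0.7940, -0.7670, -0.2340, 0.1610]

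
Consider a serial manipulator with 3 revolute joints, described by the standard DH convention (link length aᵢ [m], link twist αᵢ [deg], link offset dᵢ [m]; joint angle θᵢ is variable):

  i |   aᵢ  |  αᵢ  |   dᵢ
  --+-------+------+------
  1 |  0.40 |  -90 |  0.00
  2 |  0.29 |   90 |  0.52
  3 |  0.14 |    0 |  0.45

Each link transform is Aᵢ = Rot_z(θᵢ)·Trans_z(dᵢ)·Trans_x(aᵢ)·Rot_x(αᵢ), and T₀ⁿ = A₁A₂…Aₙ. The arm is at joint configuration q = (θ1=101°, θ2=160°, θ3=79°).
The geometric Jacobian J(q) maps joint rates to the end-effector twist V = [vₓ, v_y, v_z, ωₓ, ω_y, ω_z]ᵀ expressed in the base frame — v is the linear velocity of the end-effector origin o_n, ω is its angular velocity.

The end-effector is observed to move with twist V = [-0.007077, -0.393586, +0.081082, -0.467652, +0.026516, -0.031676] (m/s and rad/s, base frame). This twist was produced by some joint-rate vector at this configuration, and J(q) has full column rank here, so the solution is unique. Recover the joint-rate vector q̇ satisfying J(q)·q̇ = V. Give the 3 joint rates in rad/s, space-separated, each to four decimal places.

0.2850 0.4540 0.3370

o_n = [-0.6943, 0.1261, -0.5312]
J₁: ẑ×o_n = [-0.1261, -0.6943, 0.0000], ω = ẑ
J2: z=[-0.9816, -0.1908, 0.0000] o=[-0.0763, 0.3927, 0.0000] → [0.1014, -0.5214, 0.1437, -0.9816, -0.1908, 0.0000]
J3: z=[-0.0653, 0.3357, -0.9397] o=[-0.5348, 0.0259, -0.0992] → [-0.0509, 0.1217, 0.0470, -0.0653, 0.3357, -0.9397]
q̇ = J⁺·V = [0.2850, 0.4540, 0.3370]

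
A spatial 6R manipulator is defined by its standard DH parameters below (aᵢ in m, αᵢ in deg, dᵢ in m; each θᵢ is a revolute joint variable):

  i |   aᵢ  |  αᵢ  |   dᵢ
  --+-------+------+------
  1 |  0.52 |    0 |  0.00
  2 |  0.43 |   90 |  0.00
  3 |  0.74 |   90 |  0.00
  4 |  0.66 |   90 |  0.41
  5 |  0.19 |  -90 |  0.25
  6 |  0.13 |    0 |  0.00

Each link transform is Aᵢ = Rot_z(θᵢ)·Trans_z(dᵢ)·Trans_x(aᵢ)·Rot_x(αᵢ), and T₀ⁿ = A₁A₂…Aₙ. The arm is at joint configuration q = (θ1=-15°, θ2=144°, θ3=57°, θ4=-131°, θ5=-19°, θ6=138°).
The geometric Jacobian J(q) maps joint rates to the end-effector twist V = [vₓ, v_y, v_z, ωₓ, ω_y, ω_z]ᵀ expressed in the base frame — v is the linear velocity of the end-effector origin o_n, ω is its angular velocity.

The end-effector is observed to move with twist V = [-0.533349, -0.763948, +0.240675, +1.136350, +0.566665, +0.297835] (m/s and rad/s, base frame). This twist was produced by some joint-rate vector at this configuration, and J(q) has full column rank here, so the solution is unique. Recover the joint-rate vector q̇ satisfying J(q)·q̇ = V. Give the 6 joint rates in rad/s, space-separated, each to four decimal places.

o_n = [-0.3677, 0.2122, -0.1010]
J₁: ẑ×o_n = [-0.2122, -0.3677, 0.0000], ω = ẑ
J2: z=[0.0000, 0.0000, 1.0000] o=[0.5023, -0.1346, 0.0000] → [-0.3468, -0.8699, 0.0000, 0.0000, 0.0000, 1.0000]
J3: z=[0.7771, 0.6293, 0.0000] o=[0.2317, 0.1996, 0.0000] → [-0.0636, 0.0785, 0.3870, 0.7771, 0.6293, 0.0000]
J4: z=[-0.5278, 0.6518, -0.5446] o=[-0.0220, 0.5128, 0.6206] → [-0.6340, -0.1926, 0.3839, -0.5278, 0.6518, -0.5446]
J5: z=[0.7685, 0.0934, -0.6330] o=[-0.4770, 0.2833, 0.0342] → [-0.0576, 0.0347, -0.0648, 0.7685, 0.0934, -0.6330]
J6: z=[-0.6168, 0.3712, -0.6941] o=[-0.3172, 0.1311, -0.1892] → [0.0890, 0.0894, -0.0313, -0.6168, 0.3712, -0.6941]
q̇ = J⁺·V = [0.0630, 0.9010, 0.6050, 0.1740, 0.9510, -0.0440]

0.0630 0.9010 0.6050 0.1740 0.9510 -0.0440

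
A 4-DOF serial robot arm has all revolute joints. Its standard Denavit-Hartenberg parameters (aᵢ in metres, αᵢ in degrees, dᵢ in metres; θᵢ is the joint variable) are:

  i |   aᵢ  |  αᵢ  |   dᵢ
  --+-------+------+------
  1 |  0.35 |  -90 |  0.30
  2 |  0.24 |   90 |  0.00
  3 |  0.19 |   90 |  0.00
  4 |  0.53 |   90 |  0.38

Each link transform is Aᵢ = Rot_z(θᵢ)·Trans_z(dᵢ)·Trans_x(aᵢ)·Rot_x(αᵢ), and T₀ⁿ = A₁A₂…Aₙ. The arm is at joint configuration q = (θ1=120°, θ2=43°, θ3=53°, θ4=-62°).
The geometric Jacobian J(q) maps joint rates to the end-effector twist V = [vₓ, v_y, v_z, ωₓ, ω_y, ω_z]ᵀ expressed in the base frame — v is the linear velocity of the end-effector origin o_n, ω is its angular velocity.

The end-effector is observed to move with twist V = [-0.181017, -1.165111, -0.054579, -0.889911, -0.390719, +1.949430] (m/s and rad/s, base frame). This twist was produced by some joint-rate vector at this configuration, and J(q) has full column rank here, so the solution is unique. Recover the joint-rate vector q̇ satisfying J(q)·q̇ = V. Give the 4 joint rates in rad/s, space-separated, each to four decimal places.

o_n = [-0.4162, 0.4773, -0.5930]
J₁: ẑ×o_n = [-0.4773, -0.4162, 0.0000], ω = ẑ
J2: z=[-0.8660, -0.5000, 0.0000] o=[-0.1750, 0.3031, 0.3000] → [0.4465, -0.7734, -0.2715, -0.8660, -0.5000, 0.0000]
J3: z=[-0.3410, 0.5906, 0.7314] o=[-0.2628, 0.4551, 0.1363] → [-0.4470, -0.3609, 0.0830, -0.3410, 0.5906, 0.7314]
J4: z=[0.2291, 0.8067, -0.5447] o=[-0.4360, 0.4517, 0.0583] → [-0.5115, 0.1385, -0.0101, 0.2291, 0.8067, -0.5447]
q̇ = J⁺·V = [0.9030, 0.4870, 0.8380, -0.7960]

0.9030 0.4870 0.8380 -0.7960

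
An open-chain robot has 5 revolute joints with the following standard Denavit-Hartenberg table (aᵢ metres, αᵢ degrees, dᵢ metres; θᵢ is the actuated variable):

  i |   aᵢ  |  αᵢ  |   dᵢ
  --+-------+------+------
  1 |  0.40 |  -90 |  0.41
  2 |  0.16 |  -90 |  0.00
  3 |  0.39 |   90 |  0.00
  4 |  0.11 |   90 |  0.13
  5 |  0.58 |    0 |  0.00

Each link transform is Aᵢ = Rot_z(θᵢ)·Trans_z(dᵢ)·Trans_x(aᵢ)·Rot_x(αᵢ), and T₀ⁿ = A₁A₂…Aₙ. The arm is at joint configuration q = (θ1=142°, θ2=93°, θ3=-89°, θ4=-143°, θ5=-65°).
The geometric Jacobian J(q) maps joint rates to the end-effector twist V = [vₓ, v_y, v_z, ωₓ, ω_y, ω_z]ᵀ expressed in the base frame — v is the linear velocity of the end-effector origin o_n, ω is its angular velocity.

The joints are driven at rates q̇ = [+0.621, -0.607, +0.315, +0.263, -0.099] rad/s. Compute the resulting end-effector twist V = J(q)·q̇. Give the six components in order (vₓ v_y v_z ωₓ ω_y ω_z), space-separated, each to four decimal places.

o_n = [-0.5216, 0.2813, -0.1579]
J₁: ẑ×o_n = [-0.2813, -0.5216, 0.0000], ω = ẑ
J2: z=[-0.6157, -0.7880, 0.0000] o=[-0.3152, 0.2463, 0.4100] → [0.4475, -0.3496, -0.1842, -0.6157, -0.7880, 0.0000]
J3: z=[0.7869, -0.6148, 0.0523] o=[-0.3086, 0.2411, 0.2502] → [0.2488, 0.3100, -0.0993, 0.7869, -0.6148, 0.0523]
J4: z=[-0.0520, 0.0185, 0.9985] o=[-0.5484, -0.0664, 0.2434] → [-0.3546, 0.0059, -0.0186, -0.0520, 0.0185, 0.9985]
J5: z=[0.9985, -0.0165, 0.0523] o=[-0.5532, 0.0460, 0.3713] → [-0.0036, 0.5300, 0.2355, 0.9985, -0.0165, 0.0523]
V = J·q̇ = [-0.4609, -0.0650, 0.0524, 0.5091, 0.2911, 0.8949]

-0.4609 -0.0650 0.0524 0.5091 0.2911 0.8949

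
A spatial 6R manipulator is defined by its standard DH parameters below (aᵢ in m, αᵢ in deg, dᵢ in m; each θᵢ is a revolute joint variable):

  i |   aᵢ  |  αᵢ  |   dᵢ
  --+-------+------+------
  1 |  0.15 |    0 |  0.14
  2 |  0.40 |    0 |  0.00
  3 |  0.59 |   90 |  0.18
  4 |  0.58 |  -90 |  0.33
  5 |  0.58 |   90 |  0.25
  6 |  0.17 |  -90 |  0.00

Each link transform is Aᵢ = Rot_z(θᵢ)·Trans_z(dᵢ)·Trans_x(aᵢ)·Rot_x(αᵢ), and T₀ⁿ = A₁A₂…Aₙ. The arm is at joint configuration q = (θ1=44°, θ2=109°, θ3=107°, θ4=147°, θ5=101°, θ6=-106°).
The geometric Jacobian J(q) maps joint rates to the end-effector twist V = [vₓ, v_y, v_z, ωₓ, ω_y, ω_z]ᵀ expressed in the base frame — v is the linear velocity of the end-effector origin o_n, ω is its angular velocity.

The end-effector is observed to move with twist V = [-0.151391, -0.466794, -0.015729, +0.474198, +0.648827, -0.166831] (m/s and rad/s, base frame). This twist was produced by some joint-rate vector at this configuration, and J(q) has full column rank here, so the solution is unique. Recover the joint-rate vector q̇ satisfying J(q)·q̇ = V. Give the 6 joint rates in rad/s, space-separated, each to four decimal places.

0.2880 0.2640 -0.6030 -0.2490 0.4900 0.5520

o_n = [-0.0827, 0.1126, 0.5079]
J₁: ẑ×o_n = [-0.1126, -0.0827, 0.0000], ω = ẑ
J2: z=[0.0000, 0.0000, 1.0000] o=[0.1079, 0.1042, 0.1400] → [-0.0084, -0.1906, 0.0000, 0.0000, 0.0000, 1.0000]
J3: z=[0.0000, 0.0000, 1.0000] o=[-0.2485, 0.2858, 0.1400] → [0.1732, 0.1658, -0.0000, 0.0000, 0.0000, 1.0000]
J4: z=[-0.9848, 0.1736, 0.0000] o=[-0.3510, -0.2952, 0.3200] → [0.0326, 0.1850, -0.4483, -0.9848, 0.1736, 0.0000]
J5: z=[0.0946, 0.5364, -0.8387] o=[-0.5915, 0.2411, 0.6359] → [-0.1764, -0.4146, -0.2850, 0.0946, 0.5364, -0.8387]
J6: z=[0.3309, 0.7776, 0.5346] o=[-0.0233, 0.1849, 0.3659] → [0.1490, -0.0787, 0.0223, 0.3309, 0.7776, 0.5346]
q̇ = J⁺·V = [0.2880, 0.2640, -0.6030, -0.2490, 0.4900, 0.5520]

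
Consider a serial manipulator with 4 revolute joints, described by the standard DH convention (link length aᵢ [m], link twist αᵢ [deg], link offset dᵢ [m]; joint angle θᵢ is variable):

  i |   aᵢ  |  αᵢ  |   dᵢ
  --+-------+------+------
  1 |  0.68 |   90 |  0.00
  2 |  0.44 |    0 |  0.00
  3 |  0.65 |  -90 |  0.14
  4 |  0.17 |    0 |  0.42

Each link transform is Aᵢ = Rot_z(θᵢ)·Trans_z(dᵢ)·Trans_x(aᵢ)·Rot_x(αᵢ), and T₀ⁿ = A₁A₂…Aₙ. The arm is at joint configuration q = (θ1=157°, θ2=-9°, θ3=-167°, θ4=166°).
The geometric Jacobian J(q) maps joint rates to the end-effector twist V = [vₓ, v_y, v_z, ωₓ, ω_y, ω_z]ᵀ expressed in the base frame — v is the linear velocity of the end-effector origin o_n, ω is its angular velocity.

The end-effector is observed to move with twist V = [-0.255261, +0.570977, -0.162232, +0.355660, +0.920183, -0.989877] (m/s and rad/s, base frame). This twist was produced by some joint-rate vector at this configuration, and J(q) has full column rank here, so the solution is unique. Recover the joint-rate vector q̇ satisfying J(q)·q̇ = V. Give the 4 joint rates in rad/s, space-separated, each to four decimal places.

o_n = [-0.5689, 0.3489, -0.5216]
J₁: ẑ×o_n = [-0.3489, -0.5689, 0.0000], ω = ẑ
J2: z=[0.3907, 0.9205, 0.0000] o=[-0.6259, 0.2657, 0.0000] → [-0.4802, 0.2038, -0.0200, 0.3907, 0.9205, 0.0000]
J3: z=[0.3907, 0.9205, 0.0000] o=[-1.0260, 0.4355, -0.0688] → [-0.4168, 0.1769, -0.4546, 0.3907, 0.9205, 0.0000]
J4: z=[-0.0642, 0.0273, -0.9976] o=[-0.3744, 0.3110, -0.1142] → [0.0267, 0.1679, 0.0029, -0.0642, 0.0273, -0.9976]
q̇ = J⁺·V = [-0.5300, 0.6550, 0.3310, 0.4610]

-0.5300 0.6550 0.3310 0.4610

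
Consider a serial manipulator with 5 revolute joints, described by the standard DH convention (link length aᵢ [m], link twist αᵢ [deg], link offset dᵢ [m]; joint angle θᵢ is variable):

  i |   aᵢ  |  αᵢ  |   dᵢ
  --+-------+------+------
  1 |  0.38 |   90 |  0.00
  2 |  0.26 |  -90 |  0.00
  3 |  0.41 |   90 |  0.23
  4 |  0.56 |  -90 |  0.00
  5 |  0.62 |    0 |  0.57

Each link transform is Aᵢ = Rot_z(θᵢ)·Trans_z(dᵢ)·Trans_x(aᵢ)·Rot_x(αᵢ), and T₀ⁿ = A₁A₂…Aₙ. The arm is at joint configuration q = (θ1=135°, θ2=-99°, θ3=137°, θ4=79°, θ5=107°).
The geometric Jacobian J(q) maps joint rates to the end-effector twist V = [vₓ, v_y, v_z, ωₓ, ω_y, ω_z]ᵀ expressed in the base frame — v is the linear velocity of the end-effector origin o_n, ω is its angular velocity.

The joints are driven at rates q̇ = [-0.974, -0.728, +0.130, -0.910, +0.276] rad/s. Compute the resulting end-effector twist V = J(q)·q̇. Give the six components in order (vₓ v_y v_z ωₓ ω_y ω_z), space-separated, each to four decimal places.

o_n = [-0.4308, 1.1185, -0.0244]
J₁: ẑ×o_n = [-1.1185, -0.4308, 0.0000], ω = ẑ
J2: z=[0.7071, 0.7071, 0.0000] o=[-0.2687, 0.2687, 0.0000] → [-0.0172, 0.0172, 0.7155, 0.7071, 0.7071, 0.0000]
J3: z=[-0.6984, 0.6984, -0.1564] o=[-0.2399, 0.2399, -0.2568] → [0.2998, 0.1922, -0.4803, -0.6984, 0.6984, -0.1564]
J4: z=[-0.4417, -0.5926, -0.6736] o=[-0.6315, 0.2360, 0.0034] → [0.6109, -0.1474, -0.2709, -0.4417, -0.5926, -0.6736]
J5: z=[0.4195, 0.5272, -0.7389] o=[-1.0756, 0.5771, -0.0054] → [0.3901, -0.4685, -0.1128, 0.4195, 0.5272, -0.7389]
V = J·q̇ = [0.6927, 0.4369, -0.3680, -0.0878, 0.2608, -0.5853]

0.6927 0.4369 -0.3680 -0.0878 0.2608 -0.5853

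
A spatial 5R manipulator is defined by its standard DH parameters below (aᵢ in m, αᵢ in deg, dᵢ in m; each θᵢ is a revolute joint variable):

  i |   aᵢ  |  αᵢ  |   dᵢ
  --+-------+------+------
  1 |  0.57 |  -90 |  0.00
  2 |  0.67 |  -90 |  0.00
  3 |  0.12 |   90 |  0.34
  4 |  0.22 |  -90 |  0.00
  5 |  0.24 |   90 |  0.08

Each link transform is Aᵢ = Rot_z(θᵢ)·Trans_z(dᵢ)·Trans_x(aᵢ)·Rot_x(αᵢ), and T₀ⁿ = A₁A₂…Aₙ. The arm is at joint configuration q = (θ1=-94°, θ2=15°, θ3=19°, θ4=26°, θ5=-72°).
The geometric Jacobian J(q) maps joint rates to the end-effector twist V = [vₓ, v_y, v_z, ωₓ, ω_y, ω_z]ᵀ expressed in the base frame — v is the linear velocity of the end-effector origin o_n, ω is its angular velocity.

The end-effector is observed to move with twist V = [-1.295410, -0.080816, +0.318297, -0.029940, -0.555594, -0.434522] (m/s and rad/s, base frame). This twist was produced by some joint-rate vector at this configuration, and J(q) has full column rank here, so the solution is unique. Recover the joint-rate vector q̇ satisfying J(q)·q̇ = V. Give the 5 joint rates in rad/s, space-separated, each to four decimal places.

o_n = [-0.0006, -1.4715, -0.8006]
J₁: ẑ×o_n = [1.4715, -0.0006, 0.0000], ω = ẑ
J2: z=[0.9976, -0.0698, 0.0000] o=[-0.0398, -0.5686, 0.0000] → [0.0558, 0.7986, -0.8980, 0.9976, -0.0698, 0.0000]
J3: z=[0.0181, 0.2582, -0.9659] o=[-0.0849, -1.2142, -0.1734] → [-0.4105, -0.0701, -0.0264, 0.0181, 0.2582, -0.9659]
J4: z=[0.9213, -0.3797, -0.0843] o=[-0.1254, -1.2330, -0.5312] → [0.0822, 0.2376, -0.1724, 0.9213, -0.3797, -0.0843]
J5: z=[0.1865, 0.6215, -0.7609] o=[-0.2005, -1.3838, -0.6727] → [-0.1462, -0.1283, -0.1406, 0.1865, 0.6215, -0.7609]
q̇ = J⁺·V = [-0.9970, -0.3480, -0.1660, 0.4650, -0.5800]

-0.9970 -0.3480 -0.1660 0.4650 -0.5800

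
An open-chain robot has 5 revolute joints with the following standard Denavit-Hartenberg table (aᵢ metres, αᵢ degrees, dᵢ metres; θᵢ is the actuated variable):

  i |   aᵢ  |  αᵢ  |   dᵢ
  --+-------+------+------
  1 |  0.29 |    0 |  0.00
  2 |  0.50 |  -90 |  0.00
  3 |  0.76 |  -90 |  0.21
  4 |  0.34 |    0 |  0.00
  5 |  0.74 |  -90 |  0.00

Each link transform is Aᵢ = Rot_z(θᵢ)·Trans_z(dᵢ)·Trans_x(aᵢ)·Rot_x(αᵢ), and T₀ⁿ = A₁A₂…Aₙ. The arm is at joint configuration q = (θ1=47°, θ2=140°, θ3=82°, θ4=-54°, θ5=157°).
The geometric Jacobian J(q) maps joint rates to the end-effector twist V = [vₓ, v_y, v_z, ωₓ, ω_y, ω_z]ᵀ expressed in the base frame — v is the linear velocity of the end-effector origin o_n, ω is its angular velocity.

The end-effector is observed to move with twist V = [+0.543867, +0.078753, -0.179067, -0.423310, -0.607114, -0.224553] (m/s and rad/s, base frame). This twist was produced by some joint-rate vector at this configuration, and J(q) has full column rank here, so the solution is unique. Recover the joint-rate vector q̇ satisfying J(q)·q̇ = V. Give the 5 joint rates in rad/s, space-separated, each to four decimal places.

o_n = [-0.4368, 0.3719, -0.7857]
J₁: ẑ×o_n = [-0.3719, -0.4368, 0.0000], ω = ẑ
J2: z=[0.0000, 0.0000, 1.0000] o=[0.1978, 0.2121, 0.0000] → [-0.1598, -0.6346, 0.0000, 0.0000, 0.0000, 1.0000]
J3: z=[0.1219, -0.9925, 0.0000] o=[-0.2985, 0.1512, 0.0000] → [0.7798, 0.0957, -0.1104, 0.1219, -0.9925, 0.0000]
J4: z=[0.9829, 0.1207, -0.1392] o=[-0.3779, -0.0702, -0.7526] → [0.0575, 0.0407, 0.4416, 0.9829, 0.1207, -0.1392]
J5: z=[0.9829, 0.1207, -0.1392] o=[-0.3720, -0.3466, -0.9505] → [0.1199, -0.1530, 0.7140, 0.9829, 0.1207, -0.1392]
q̇ = J⁺·V = [-0.3420, 0.0480, 0.5510, -0.8740, 0.3750]

-0.3420 0.0480 0.5510 -0.8740 0.3750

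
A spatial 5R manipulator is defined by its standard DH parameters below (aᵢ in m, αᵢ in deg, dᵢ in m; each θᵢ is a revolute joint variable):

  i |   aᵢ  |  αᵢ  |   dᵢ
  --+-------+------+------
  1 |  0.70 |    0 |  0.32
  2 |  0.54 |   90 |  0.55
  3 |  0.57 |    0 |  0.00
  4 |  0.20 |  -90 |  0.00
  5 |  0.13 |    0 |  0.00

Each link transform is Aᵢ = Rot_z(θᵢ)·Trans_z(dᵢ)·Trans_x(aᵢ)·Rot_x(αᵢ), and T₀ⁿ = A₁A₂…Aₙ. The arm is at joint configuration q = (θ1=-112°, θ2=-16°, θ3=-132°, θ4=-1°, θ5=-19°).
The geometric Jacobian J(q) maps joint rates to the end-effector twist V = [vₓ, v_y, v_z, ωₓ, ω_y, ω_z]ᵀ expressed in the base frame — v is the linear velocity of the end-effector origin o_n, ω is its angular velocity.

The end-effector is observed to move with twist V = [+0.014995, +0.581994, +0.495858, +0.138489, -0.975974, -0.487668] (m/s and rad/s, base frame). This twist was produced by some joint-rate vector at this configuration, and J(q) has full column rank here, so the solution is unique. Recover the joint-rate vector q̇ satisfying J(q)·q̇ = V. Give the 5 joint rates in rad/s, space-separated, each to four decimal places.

o_n = [-0.2576, -0.5744, 0.2102]
J₁: ẑ×o_n = [0.5744, -0.2576, 0.0000], ω = ẑ
J2: z=[0.0000, 0.0000, 1.0000] o=[-0.2622, -0.6490, 0.3200] → [-0.0746, 0.0046, 0.0000, 0.0000, 0.0000, 1.0000]
J3: z=[-0.7880, 0.6157, 0.0000] o=[-0.5947, -1.0746, 0.8700] → [-0.4062, -0.5199, -0.6016, -0.7880, 0.6157, 0.0000]
J4: z=[-0.7880, 0.6157, 0.0000] o=[-0.3599, -0.7740, 0.4464] → [-0.1454, -0.1861, -0.2202, -0.7880, 0.6157, 0.0000]
J5: z=[-0.4503, -0.5763, -0.6820] o=[-0.2759, -0.6665, 0.3001] → [0.1146, -0.0529, -0.0310, -0.4503, -0.5763, -0.6820]
q̇ = J⁺·V = [-0.6720, 0.8220, -0.9660, 0.2560, 0.9350]

-0.6720 0.8220 -0.9660 0.2560 0.9350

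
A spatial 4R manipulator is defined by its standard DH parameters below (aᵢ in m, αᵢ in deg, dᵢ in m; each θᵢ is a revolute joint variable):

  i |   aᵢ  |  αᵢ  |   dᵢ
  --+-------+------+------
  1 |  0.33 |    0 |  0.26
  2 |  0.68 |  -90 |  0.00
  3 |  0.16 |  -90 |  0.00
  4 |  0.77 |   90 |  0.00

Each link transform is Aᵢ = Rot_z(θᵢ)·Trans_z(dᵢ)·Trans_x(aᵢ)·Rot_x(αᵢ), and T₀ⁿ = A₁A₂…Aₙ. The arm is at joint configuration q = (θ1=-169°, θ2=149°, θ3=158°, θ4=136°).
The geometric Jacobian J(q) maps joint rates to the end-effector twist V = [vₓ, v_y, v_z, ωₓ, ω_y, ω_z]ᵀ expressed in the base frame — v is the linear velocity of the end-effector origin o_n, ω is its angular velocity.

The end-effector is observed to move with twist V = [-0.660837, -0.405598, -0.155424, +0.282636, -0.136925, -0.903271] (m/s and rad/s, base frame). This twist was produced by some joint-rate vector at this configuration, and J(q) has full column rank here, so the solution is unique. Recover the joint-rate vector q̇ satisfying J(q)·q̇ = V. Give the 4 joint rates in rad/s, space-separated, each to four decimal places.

0.0330 -0.1630 -0.0320 -0.8340

o_n = [0.4753, -0.9231, 0.4076]
J₁: ẑ×o_n = [0.9231, 0.4753, -0.0000], ω = ẑ
J2: z=[0.0000, 0.0000, 1.0000] o=[-0.3239, -0.0630, 0.2600] → [0.8601, 0.7992, -0.0000, 0.0000, 0.0000, 1.0000]
J3: z=[0.3420, 0.9397, 0.0000] o=[0.3151, -0.2955, 0.2600] → [0.1387, -0.0505, -0.3652, 0.3420, 0.9397, 0.0000]
J4: z=[-0.3520, 0.1281, 0.9272] o=[0.1757, -0.2448, 0.2001] → [0.6555, 0.3509, 0.2004, -0.3520, 0.1281, 0.9272]
q̇ = J⁺·V = [0.0330, -0.1630, -0.0320, -0.8340]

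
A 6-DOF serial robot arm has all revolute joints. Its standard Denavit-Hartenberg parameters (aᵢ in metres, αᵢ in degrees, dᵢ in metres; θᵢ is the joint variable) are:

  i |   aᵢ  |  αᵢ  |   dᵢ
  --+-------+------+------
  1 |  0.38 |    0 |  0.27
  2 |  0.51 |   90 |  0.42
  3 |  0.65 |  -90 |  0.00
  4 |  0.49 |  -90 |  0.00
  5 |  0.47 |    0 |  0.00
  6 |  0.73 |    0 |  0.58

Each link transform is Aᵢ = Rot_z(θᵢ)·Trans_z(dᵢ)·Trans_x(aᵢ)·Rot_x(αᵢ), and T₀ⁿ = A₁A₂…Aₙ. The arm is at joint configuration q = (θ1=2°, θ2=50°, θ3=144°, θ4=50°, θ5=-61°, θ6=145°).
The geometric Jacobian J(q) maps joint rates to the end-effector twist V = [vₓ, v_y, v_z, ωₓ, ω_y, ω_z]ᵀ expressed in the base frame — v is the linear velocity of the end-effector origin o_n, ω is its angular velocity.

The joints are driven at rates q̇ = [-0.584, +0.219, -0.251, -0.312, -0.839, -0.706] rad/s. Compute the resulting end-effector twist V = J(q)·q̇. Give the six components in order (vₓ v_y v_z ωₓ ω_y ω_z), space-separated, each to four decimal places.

-0.5997 -0.1349 0.3223 0.1082 -1.0669 0.5831

o_n = [-0.3222, 0.7085, 1.3657]
J₁: ẑ×o_n = [-0.7085, -0.3222, 0.0000], ω = ẑ
J2: z=[0.0000, 0.0000, 1.0000] o=[0.3798, 0.0133, 0.2700] → [-0.6953, -0.7019, 0.0000, 0.0000, 0.0000, 1.0000]
J3: z=[0.7880, -0.6157, 0.0000] o=[0.6938, 0.4151, 0.6900] → [-0.4160, -0.5325, -0.3943, 0.7880, -0.6157, 0.0000]
J4: z=[-0.3619, -0.4632, -0.8090] o=[0.3700, 0.0008, 1.0721] → [0.4366, 0.6663, -0.5767, -0.3619, -0.4632, -0.8090]
J5: z=[-0.1250, 0.8841, -0.4503] o=[-0.0827, 0.0311, 1.2572] → [0.4010, 0.1214, 0.1271, -0.1250, 0.8841, -0.4503]
J6: z=[-0.1250, 0.8841, -0.4503] o=[-0.4419, -0.1452, 1.0107] → [0.6983, -0.0096, -0.2126, -0.1250, 0.8841, -0.4503]
V = J·q̇ = [-0.5997, -0.1349, 0.3223, 0.1082, -1.0669, 0.5831]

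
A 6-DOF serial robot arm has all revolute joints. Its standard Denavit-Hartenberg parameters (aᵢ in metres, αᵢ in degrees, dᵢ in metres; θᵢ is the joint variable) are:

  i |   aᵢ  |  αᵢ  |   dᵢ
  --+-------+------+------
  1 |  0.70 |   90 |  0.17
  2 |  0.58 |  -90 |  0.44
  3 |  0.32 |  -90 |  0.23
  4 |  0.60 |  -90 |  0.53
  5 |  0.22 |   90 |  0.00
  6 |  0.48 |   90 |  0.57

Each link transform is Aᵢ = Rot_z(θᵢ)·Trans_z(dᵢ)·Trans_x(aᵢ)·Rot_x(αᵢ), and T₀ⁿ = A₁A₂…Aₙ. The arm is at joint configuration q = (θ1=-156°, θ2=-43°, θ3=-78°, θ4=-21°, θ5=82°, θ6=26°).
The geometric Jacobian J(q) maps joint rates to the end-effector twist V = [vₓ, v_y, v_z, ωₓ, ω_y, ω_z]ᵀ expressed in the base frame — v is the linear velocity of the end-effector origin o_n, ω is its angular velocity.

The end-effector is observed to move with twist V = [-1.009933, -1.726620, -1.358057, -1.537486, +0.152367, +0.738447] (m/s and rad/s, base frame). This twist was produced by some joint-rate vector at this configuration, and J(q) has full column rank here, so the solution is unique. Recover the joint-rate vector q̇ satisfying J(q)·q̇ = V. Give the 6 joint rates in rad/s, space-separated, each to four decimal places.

0.7330 0.4210 0.6890 0.8030 -0.0220 0.5920

o_n = [-2.3279, 1.1313, -0.0704]
J₁: ẑ×o_n = [-1.1313, -2.3279, 0.0000], ω = ẑ
J2: z=[-0.4067, 0.9135, 0.0000] o=[-0.6395, -0.2847, 0.1700] → [-0.2196, -0.0978, 0.9665, -0.4067, 0.9135, 0.0000]
J3: z=[-0.6230, -0.2774, 0.7314] o=[-1.2060, -0.0553, -0.2256] → [-0.9108, -0.7239, -1.0505, -0.6230, -0.2774, 0.7314]
J4: z=[-0.5690, -0.4809, -0.6671] o=[-1.5210, 0.1471, -0.1027] → [0.6410, 0.5567, -0.9480, -0.5690, -0.4809, -0.6671]
J5: z=[0.3893, 0.5570, -0.7336] o=[-2.2572, 0.2984, -0.3785] → [0.7826, -0.0680, 0.3636, 0.3893, 0.5570, -0.7336]
J6: z=[-0.7965, 0.6036, 0.0356] o=[-2.1554, 0.4239, -0.2291] → [0.0706, 0.1203, -0.4593, -0.7965, 0.6036, 0.0356]
q̇ = J⁺·V = [0.7330, 0.4210, 0.6890, 0.8030, -0.0220, 0.5920]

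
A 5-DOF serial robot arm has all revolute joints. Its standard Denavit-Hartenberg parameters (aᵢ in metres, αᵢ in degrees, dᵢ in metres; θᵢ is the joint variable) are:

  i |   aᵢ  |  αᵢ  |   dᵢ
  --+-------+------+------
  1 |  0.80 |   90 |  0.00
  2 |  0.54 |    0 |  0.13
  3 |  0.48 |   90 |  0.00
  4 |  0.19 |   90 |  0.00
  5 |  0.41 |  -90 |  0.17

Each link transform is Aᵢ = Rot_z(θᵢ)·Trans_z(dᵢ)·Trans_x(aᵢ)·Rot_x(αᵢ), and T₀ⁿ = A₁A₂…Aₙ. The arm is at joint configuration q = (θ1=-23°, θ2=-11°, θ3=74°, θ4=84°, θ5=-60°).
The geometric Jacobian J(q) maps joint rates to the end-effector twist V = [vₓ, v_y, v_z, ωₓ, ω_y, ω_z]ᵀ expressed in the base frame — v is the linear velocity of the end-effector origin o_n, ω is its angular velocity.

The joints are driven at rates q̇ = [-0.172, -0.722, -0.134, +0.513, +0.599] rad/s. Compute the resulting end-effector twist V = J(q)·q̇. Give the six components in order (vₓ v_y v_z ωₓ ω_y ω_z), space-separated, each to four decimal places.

0.2788 -0.7134 -0.5876 1.0286 0.5613 0.1259

o_n = [1.0243, -0.9835, 0.6733]
J₁: ẑ×o_n = [0.9835, 1.0243, -0.0000], ω = ẑ
J2: z=[-0.3907, -0.9205, 0.0000] o=[0.7364, -0.3126, 0.0000] → [-0.6198, 0.2631, 0.5271, -0.3907, -0.9205, 0.0000]
J3: z=[-0.3907, -0.9205, 0.0000] o=[1.1735, -0.6394, -0.1030] → [-0.7146, 0.3033, -0.0030, -0.3907, -0.9205, 0.0000]
J4: z=[0.8202, -0.3481, -0.4540] o=[1.3741, -0.7245, 0.3246] → [-0.2389, -0.1271, -0.3342, 0.8202, -0.3481, -0.4540]
J5: z=[0.4565, -0.0802, 0.8861] o=[1.3086, -0.9020, 0.3423] → [0.0457, -0.4030, -0.0600, 0.4565, -0.0802, 0.8861]
V = J·q̇ = [0.2788, -0.7134, -0.5876, 1.0286, 0.5613, 0.1259]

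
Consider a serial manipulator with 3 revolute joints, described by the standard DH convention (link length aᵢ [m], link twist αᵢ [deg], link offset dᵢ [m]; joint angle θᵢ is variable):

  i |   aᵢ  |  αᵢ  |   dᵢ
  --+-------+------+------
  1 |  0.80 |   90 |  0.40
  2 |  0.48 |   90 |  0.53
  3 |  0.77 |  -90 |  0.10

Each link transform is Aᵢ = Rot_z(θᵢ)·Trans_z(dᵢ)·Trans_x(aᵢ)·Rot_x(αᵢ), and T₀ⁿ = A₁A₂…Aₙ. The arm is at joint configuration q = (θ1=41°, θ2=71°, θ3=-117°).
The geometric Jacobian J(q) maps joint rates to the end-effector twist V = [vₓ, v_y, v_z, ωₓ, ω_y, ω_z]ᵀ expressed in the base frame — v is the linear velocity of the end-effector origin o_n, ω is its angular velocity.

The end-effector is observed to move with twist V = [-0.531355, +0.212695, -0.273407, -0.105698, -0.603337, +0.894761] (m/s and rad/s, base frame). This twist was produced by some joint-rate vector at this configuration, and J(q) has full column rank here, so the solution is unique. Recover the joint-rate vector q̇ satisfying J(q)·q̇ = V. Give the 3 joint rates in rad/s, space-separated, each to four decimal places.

o_n = [0.6048, 0.7325, 0.4908]
J₁: ẑ×o_n = [-0.7325, 0.6048, 0.0000], ω = ẑ
J2: z=[0.6561, -0.7547, 0.0000] o=[0.6038, 0.5248, 0.4000] → [-0.0685, -0.0595, 0.1370, 0.6561, -0.7547, 0.0000]
J3: z=[0.7136, 0.6203, -0.3256] o=[1.0694, 0.2274, 0.8538] → [-0.0608, 0.4104, 0.6487, 0.7136, 0.6203, -0.3256]
q̇ = J⁺·V = [0.7310, 0.3860, -0.5030]

0.7310 0.3860 -0.5030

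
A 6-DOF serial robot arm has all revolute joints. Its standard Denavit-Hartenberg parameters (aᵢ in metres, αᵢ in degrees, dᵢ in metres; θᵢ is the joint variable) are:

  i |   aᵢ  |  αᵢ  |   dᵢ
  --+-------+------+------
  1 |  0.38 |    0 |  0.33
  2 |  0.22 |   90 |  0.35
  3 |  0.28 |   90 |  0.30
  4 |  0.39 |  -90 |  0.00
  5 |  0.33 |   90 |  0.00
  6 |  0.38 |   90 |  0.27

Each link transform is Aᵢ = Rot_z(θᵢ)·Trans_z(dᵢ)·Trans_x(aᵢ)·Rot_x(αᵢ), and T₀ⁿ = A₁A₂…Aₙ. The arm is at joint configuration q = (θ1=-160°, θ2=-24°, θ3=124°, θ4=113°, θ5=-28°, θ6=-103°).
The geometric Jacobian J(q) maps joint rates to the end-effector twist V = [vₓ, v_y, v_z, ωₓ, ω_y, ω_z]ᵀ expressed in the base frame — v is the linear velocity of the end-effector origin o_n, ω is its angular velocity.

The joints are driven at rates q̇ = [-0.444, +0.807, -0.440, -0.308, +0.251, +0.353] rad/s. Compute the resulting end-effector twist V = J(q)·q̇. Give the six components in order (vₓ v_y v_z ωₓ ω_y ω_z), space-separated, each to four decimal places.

o_n = [-0.5650, 0.7725, 1.2370]
J₁: ẑ×o_n = [-0.7725, -0.5650, 0.0000], ω = ẑ
J2: z=[0.0000, 0.0000, 1.0000] o=[-0.3571, -0.1300, 0.3300] → [-0.9024, -0.2079, 0.0000, 0.0000, 0.0000, 1.0000]
J3: z=[0.0698, 0.9976, 0.0000] o=[-0.5765, -0.1146, 0.6800] → [0.5556, -0.0389, 0.0503, 0.0698, 0.9976, 0.0000]
J4: z=[-0.8270, 0.0578, 0.5592] o=[-0.3994, 0.1737, 0.9121] → [-0.3160, 0.1761, -0.4856, -0.8270, 0.0578, 0.5592]
J5: z=[-0.5407, -0.3539, -0.7631] o=[-0.4594, 0.5378, 0.7858] → [0.0194, 0.3245, -0.1643, -0.5407, -0.3539, -0.7631]
J6: z=[-0.6580, -0.3872, 0.6458] o=[-0.6323, 0.8187, 0.7780] → [-0.1478, 0.3455, 0.0565, -0.6580, -0.3872, 0.6458]
V = J·q̇ = [-0.5797, 0.2494, 0.1061, -0.1440, -0.6822, 0.2272]

-0.5797 0.2494 0.1061 -0.1440 -0.6822 0.2272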